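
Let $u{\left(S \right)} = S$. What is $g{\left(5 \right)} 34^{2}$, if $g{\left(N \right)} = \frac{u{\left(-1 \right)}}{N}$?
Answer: $- \frac{1156}{5} \approx -231.2$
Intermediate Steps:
$g{\left(N \right)} = - \frac{1}{N}$
$g{\left(5 \right)} 34^{2} = - \frac{1}{5} \cdot 34^{2} = \left(-1\right) \frac{1}{5} \cdot 1156 = \left(- \frac{1}{5}\right) 1156 = - \frac{1156}{5}$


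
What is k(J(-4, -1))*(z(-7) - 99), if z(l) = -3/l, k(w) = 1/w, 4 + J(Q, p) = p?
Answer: 138/7 ≈ 19.714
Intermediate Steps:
J(Q, p) = -4 + p
k(J(-4, -1))*(z(-7) - 99) = (-3/(-7) - 99)/(-4 - 1) = (-3*(-⅐) - 99)/(-5) = -(3/7 - 99)/5 = -⅕*(-690/7) = 138/7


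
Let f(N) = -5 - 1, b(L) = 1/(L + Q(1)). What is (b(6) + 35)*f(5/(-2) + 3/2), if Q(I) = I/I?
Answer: -1476/7 ≈ -210.86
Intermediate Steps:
Q(I) = 1
b(L) = 1/(1 + L) (b(L) = 1/(L + 1) = 1/(1 + L))
f(N) = -6
(b(6) + 35)*f(5/(-2) + 3/2) = (1/(1 + 6) + 35)*(-6) = (1/7 + 35)*(-6) = (⅐ + 35)*(-6) = (246/7)*(-6) = -1476/7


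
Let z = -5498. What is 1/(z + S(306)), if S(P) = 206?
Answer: -1/5292 ≈ -0.00018896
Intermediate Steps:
1/(z + S(306)) = 1/(-5498 + 206) = 1/(-5292) = -1/5292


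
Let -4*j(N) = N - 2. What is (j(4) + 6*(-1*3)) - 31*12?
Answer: -781/2 ≈ -390.50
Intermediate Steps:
j(N) = ½ - N/4 (j(N) = -(N - 2)/4 = -(-2 + N)/4 = ½ - N/4)
(j(4) + 6*(-1*3)) - 31*12 = ((½ - ¼*4) + 6*(-1*3)) - 31*12 = ((½ - 1) + 6*(-3)) - 372 = (-½ - 18) - 372 = -37/2 - 372 = -781/2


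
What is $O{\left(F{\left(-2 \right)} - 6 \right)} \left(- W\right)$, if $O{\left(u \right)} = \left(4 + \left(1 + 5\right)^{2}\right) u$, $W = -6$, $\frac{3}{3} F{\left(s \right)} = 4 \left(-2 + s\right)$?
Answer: $-5280$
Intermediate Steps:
$F{\left(s \right)} = -8 + 4 s$ ($F{\left(s \right)} = 4 \left(-2 + s\right) = -8 + 4 s$)
$O{\left(u \right)} = 40 u$ ($O{\left(u \right)} = \left(4 + 6^{2}\right) u = \left(4 + 36\right) u = 40 u$)
$O{\left(F{\left(-2 \right)} - 6 \right)} \left(- W\right) = 40 \left(\left(-8 + 4 \left(-2\right)\right) - 6\right) \left(\left(-1\right) \left(-6\right)\right) = 40 \left(\left(-8 - 8\right) - 6\right) 6 = 40 \left(-16 - 6\right) 6 = 40 \left(-22\right) 6 = \left(-880\right) 6 = -5280$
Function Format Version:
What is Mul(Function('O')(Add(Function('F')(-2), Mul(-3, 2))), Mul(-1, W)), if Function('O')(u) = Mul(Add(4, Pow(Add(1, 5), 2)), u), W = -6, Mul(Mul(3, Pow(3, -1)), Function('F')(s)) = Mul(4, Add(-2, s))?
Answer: -5280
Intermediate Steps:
Function('F')(s) = Add(-8, Mul(4, s)) (Function('F')(s) = Mul(4, Add(-2, s)) = Add(-8, Mul(4, s)))
Function('O')(u) = Mul(40, u) (Function('O')(u) = Mul(Add(4, Pow(6, 2)), u) = Mul(Add(4, 36), u) = Mul(40, u))
Mul(Function('O')(Add(Function('F')(-2), Mul(-3, 2))), Mul(-1, W)) = Mul(Mul(40, Add(Add(-8, Mul(4, -2)), Mul(-3, 2))), Mul(-1, -6)) = Mul(Mul(40, Add(Add(-8, -8), -6)), 6) = Mul(Mul(40, Add(-16, -6)), 6) = Mul(Mul(40, -22), 6) = Mul(-880, 6) = -5280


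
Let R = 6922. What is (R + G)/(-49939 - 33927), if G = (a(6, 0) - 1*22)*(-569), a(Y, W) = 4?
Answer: -8582/41933 ≈ -0.20466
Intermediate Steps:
G = 10242 (G = (4 - 1*22)*(-569) = (4 - 22)*(-569) = -18*(-569) = 10242)
(R + G)/(-49939 - 33927) = (6922 + 10242)/(-49939 - 33927) = 17164/(-83866) = 17164*(-1/83866) = -8582/41933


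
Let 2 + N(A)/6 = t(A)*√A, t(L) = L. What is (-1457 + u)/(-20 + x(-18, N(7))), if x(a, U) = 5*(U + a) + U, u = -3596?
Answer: -65689/29386 - 45477*√7/14693 ≈ -10.424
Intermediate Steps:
N(A) = -12 + 6*A^(3/2) (N(A) = -12 + 6*(A*√A) = -12 + 6*A^(3/2))
x(a, U) = 5*a + 6*U (x(a, U) = (5*U + 5*a) + U = 5*a + 6*U)
(-1457 + u)/(-20 + x(-18, N(7))) = (-1457 - 3596)/(-20 + (5*(-18) + 6*(-12 + 6*7^(3/2)))) = -5053/(-20 + (-90 + 6*(-12 + 6*(7*√7)))) = -5053/(-20 + (-90 + 6*(-12 + 42*√7))) = -5053/(-20 + (-90 + (-72 + 252*√7))) = -5053/(-20 + (-162 + 252*√7)) = -5053/(-182 + 252*√7)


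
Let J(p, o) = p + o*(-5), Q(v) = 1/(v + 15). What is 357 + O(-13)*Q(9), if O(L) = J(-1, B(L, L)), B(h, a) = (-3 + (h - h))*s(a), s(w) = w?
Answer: 2093/6 ≈ 348.83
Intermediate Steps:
Q(v) = 1/(15 + v)
B(h, a) = -3*a (B(h, a) = (-3 + (h - h))*a = (-3 + 0)*a = -3*a)
J(p, o) = p - 5*o
O(L) = -1 + 15*L (O(L) = -1 - (-15)*L = -1 + 15*L)
357 + O(-13)*Q(9) = 357 + (-1 + 15*(-13))/(15 + 9) = 357 + (-1 - 195)/24 = 357 - 196*1/24 = 357 - 49/6 = 2093/6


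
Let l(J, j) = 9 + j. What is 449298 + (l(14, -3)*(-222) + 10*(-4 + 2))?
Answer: 447946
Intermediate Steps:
449298 + (l(14, -3)*(-222) + 10*(-4 + 2)) = 449298 + ((9 - 3)*(-222) + 10*(-4 + 2)) = 449298 + (6*(-222) + 10*(-2)) = 449298 + (-1332 - 20) = 449298 - 1352 = 447946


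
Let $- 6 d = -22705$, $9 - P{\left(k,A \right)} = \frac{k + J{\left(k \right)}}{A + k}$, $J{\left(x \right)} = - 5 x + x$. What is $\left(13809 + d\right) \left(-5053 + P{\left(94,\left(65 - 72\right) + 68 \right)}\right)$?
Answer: $- \frac{41249184871}{465} \approx -8.8708 \cdot 10^{7}$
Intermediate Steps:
$J{\left(x \right)} = - 4 x$
$P{\left(k,A \right)} = 9 + \frac{3 k}{A + k}$ ($P{\left(k,A \right)} = 9 - \frac{k - 4 k}{A + k} = 9 - \frac{\left(-3\right) k}{A + k} = 9 - - \frac{3 k}{A + k} = 9 + \frac{3 k}{A + k}$)
$d = \frac{22705}{6}$ ($d = \left(- \frac{1}{6}\right) \left(-22705\right) = \frac{22705}{6} \approx 3784.2$)
$\left(13809 + d\right) \left(-5053 + P{\left(94,\left(65 - 72\right) + 68 \right)}\right) = \left(13809 + \frac{22705}{6}\right) \left(-5053 + \frac{3 \left(3 \left(\left(65 - 72\right) + 68\right) + 4 \cdot 94\right)}{\left(\left(65 - 72\right) + 68\right) + 94}\right) = \frac{105559 \left(-5053 + \frac{3 \left(3 \left(-7 + 68\right) + 376\right)}{\left(-7 + 68\right) + 94}\right)}{6} = \frac{105559 \left(-5053 + \frac{3 \left(3 \cdot 61 + 376\right)}{61 + 94}\right)}{6} = \frac{105559 \left(-5053 + \frac{3 \left(183 + 376\right)}{155}\right)}{6} = \frac{105559 \left(-5053 + 3 \cdot \frac{1}{155} \cdot 559\right)}{6} = \frac{105559 \left(-5053 + \frac{1677}{155}\right)}{6} = \frac{105559}{6} \left(- \frac{781538}{155}\right) = - \frac{41249184871}{465}$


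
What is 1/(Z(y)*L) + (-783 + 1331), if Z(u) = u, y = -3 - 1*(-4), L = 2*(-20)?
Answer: 21919/40 ≈ 547.97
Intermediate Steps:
L = -40
y = 1 (y = -3 + 4 = 1)
1/(Z(y)*L) + (-783 + 1331) = 1/(1*(-40)) + (-783 + 1331) = 1/(-40) + 548 = -1/40 + 548 = 21919/40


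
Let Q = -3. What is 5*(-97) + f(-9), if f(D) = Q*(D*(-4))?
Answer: -593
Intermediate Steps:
f(D) = 12*D (f(D) = -3*D*(-4) = -(-12)*D = 12*D)
5*(-97) + f(-9) = 5*(-97) + 12*(-9) = -485 - 108 = -593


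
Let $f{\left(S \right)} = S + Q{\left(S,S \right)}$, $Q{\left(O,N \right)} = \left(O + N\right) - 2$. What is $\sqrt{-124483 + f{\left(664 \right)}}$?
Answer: $i \sqrt{122493} \approx 349.99 i$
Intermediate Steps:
$Q{\left(O,N \right)} = -2 + N + O$ ($Q{\left(O,N \right)} = \left(N + O\right) - 2 = -2 + N + O$)
$f{\left(S \right)} = -2 + 3 S$ ($f{\left(S \right)} = S + \left(-2 + S + S\right) = S + \left(-2 + 2 S\right) = -2 + 3 S$)
$\sqrt{-124483 + f{\left(664 \right)}} = \sqrt{-124483 + \left(-2 + 3 \cdot 664\right)} = \sqrt{-124483 + \left(-2 + 1992\right)} = \sqrt{-124483 + 1990} = \sqrt{-122493} = i \sqrt{122493}$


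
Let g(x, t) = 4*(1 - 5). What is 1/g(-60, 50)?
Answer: -1/16 ≈ -0.062500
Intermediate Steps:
g(x, t) = -16 (g(x, t) = 4*(-4) = -16)
1/g(-60, 50) = 1/(-16) = -1/16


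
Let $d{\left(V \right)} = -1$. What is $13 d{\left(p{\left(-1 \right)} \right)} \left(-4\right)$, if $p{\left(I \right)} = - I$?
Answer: $52$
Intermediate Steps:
$13 d{\left(p{\left(-1 \right)} \right)} \left(-4\right) = 13 \left(-1\right) \left(-4\right) = \left(-13\right) \left(-4\right) = 52$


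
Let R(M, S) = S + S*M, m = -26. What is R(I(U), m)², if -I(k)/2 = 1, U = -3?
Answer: 676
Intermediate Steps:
I(k) = -2 (I(k) = -2*1 = -2)
R(M, S) = S + M*S
R(I(U), m)² = (-26*(1 - 2))² = (-26*(-1))² = 26² = 676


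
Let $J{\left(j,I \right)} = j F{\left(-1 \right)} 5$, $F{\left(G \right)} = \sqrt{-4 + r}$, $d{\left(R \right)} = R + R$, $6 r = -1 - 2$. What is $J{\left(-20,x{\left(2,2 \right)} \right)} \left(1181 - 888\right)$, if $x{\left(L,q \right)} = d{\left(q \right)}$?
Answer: $- 43950 i \sqrt{2} \approx - 62155.0 i$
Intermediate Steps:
$r = - \frac{1}{2}$ ($r = \frac{-1 - 2}{6} = \frac{1}{6} \left(-3\right) = - \frac{1}{2} \approx -0.5$)
$d{\left(R \right)} = 2 R$
$F{\left(G \right)} = \frac{3 i \sqrt{2}}{2}$ ($F{\left(G \right)} = \sqrt{-4 - \frac{1}{2}} = \sqrt{- \frac{9}{2}} = \frac{3 i \sqrt{2}}{2}$)
$x{\left(L,q \right)} = 2 q$
$J{\left(j,I \right)} = \frac{15 i j \sqrt{2}}{2}$ ($J{\left(j,I \right)} = j \frac{3 i \sqrt{2}}{2} \cdot 5 = \frac{3 i j \sqrt{2}}{2} \cdot 5 = \frac{15 i j \sqrt{2}}{2}$)
$J{\left(-20,x{\left(2,2 \right)} \right)} \left(1181 - 888\right) = \frac{15}{2} i \left(-20\right) \sqrt{2} \left(1181 - 888\right) = - 150 i \sqrt{2} \cdot 293 = - 43950 i \sqrt{2}$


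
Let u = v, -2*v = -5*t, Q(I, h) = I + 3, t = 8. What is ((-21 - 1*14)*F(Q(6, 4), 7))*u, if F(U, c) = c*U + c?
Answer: -49000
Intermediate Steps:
Q(I, h) = 3 + I
F(U, c) = c + U*c (F(U, c) = U*c + c = c + U*c)
v = 20 (v = -(-5)*8/2 = -1/2*(-40) = 20)
u = 20
((-21 - 1*14)*F(Q(6, 4), 7))*u = ((-21 - 1*14)*(7*(1 + (3 + 6))))*20 = ((-21 - 14)*(7*(1 + 9)))*20 = -245*10*20 = -35*70*20 = -2450*20 = -49000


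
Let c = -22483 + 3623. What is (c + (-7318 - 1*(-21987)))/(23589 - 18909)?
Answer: -1397/1560 ≈ -0.89551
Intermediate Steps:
c = -18860
(c + (-7318 - 1*(-21987)))/(23589 - 18909) = (-18860 + (-7318 - 1*(-21987)))/(23589 - 18909) = (-18860 + (-7318 + 21987))/4680 = (-18860 + 14669)*(1/4680) = -4191*1/4680 = -1397/1560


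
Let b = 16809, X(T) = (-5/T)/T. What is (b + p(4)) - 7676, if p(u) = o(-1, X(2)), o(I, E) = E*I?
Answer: 36537/4 ≈ 9134.3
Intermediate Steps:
X(T) = -5/T²
p(u) = 5/4 (p(u) = -5/2²*(-1) = -5*¼*(-1) = -5/4*(-1) = 5/4)
(b + p(4)) - 7676 = (16809 + 5/4) - 7676 = 67241/4 - 7676 = 36537/4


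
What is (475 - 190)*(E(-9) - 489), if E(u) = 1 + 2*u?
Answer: -144210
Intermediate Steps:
(475 - 190)*(E(-9) - 489) = (475 - 190)*((1 + 2*(-9)) - 489) = 285*((1 - 18) - 489) = 285*(-17 - 489) = 285*(-506) = -144210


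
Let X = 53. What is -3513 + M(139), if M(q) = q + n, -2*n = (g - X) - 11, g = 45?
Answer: -6729/2 ≈ -3364.5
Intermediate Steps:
n = 19/2 (n = -((45 - 1*53) - 11)/2 = -((45 - 53) - 11)/2 = -(-8 - 11)/2 = -1/2*(-19) = 19/2 ≈ 9.5000)
M(q) = 19/2 + q (M(q) = q + 19/2 = 19/2 + q)
-3513 + M(139) = -3513 + (19/2 + 139) = -3513 + 297/2 = -6729/2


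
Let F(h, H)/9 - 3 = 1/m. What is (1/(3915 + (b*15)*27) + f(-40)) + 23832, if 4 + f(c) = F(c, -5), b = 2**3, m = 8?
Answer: 1365524603/57240 ≈ 23856.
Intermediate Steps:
b = 8
F(h, H) = 225/8 (F(h, H) = 27 + 9/8 = 225/8)
f(c) = 193/8 (f(c) = -4 + 225/8 = 193/8)
(1/(3915 + (b*15)*27) + f(-40)) + 23832 = (1/(3915 + (8*15)*27) + 193/8) + 23832 = (1/(3915 + 120*27) + 193/8) + 23832 = (1/(3915 + 3240) + 193/8) + 23832 = (1/7155 + 193/8) + 23832 = 1380923/57240 + 23832 = 1365524603/57240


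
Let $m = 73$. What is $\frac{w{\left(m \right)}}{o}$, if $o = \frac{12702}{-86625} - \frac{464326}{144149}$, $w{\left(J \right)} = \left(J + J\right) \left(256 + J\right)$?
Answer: $- \frac{99966016140375}{7008870058} \approx -14263.0$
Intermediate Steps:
$w{\left(J \right)} = 2 J \left(256 + J\right)$
$o = - \frac{14017740116}{4162302375}$ ($o = 12702 \left(- \frac{1}{86625}\right) - \frac{464326}{144149} = - \frac{4234}{28875} - \frac{464326}{144149} = - \frac{14017740116}{4162302375} \approx -3.3678$)
$\frac{w{\left(m \right)}}{o} = \frac{2 \cdot 73 \left(256 + 73\right)}{- \frac{14017740116}{4162302375}} = 2 \cdot 73 \cdot 329 \left(- \frac{4162302375}{14017740116}\right) = 48034 \left(- \frac{4162302375}{14017740116}\right) = - \frac{99966016140375}{7008870058}$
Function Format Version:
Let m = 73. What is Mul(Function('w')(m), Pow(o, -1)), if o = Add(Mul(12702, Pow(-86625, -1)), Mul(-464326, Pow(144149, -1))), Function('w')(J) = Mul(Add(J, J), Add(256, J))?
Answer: Rational(-99966016140375, 7008870058) ≈ -14263.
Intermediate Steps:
Function('w')(J) = Mul(2, J, Add(256, J)) (Function('w')(J) = Mul(Mul(2, J), Add(256, J)) = Mul(2, J, Add(256, J)))
o = Rational(-14017740116, 4162302375) (o = Add(Mul(12702, Rational(-1, 86625)), Mul(-464326, Rational(1, 144149))) = Add(Rational(-4234, 28875), Rational(-464326, 144149)) = Rational(-14017740116, 4162302375) ≈ -3.3678)
Mul(Function('w')(m), Pow(o, -1)) = Mul(Mul(2, 73, Add(256, 73)), Pow(Rational(-14017740116, 4162302375), -1)) = Mul(Mul(2, 73, 329), Rational(-4162302375, 14017740116)) = Mul(48034, Rational(-4162302375, 14017740116)) = Rational(-99966016140375, 7008870058)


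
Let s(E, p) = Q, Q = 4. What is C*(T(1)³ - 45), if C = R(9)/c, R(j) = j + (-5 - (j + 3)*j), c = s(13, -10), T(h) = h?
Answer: 1144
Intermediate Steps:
s(E, p) = 4
c = 4
R(j) = -5 + j - j*(3 + j) (R(j) = j + (-5 - (3 + j)*j) = j + (-5 - j*(3 + j)) = -5 + j - j*(3 + j))
C = -26 (C = (-5 - 1*9² - 2*9)/4 = (-5 - 1*81 - 18)*(¼) = (-5 - 81 - 18)*(¼) = -104*¼ = -26)
C*(T(1)³ - 45) = -26*(1³ - 45) = -26*(1 - 45) = -26*(-44) = 1144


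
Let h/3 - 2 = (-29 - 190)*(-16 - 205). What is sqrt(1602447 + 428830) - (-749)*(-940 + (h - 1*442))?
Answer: 107721929 + sqrt(2031277) ≈ 1.0772e+8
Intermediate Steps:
h = 145203 (h = 6 + 3*((-29 - 190)*(-16 - 205)) = 6 + 3*(-219*(-221)) = 6 + 3*48399 = 6 + 145197 = 145203)
sqrt(1602447 + 428830) - (-749)*(-940 + (h - 1*442)) = sqrt(1602447 + 428830) - (-749)*(-940 + (145203 - 1*442)) = sqrt(2031277) - (-749)*(-940 + (145203 - 442)) = sqrt(2031277) - (-749)*(-940 + 144761) = sqrt(2031277) - (-749)*143821 = sqrt(2031277) - 1*(-107721929) = sqrt(2031277) + 107721929 = 107721929 + sqrt(2031277)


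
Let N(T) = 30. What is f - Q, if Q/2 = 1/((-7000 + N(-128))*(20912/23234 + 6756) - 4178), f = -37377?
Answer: -10225563116233844/273579022293 ≈ -37377.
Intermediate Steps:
Q = -11617/273579022293 (Q = 2/((-7000 + 30)*(20912/23234 + 6756) - 4178) = 2/(-6970*(20912*(1/23234) + 6756) - 4178) = 2/(-6970*(10456/11617 + 6756) - 4178) = 2/(-6970*78494908/11617 - 4178) = 2/(-547109508760/11617 - 4178) = 2/(-547158044586/11617) = 2*(-11617/547158044586) = -11617/273579022293 ≈ -4.2463e-8)
f - Q = -37377 - 1*(-11617/273579022293) = -37377 + 11617/273579022293 = -10225563116233844/273579022293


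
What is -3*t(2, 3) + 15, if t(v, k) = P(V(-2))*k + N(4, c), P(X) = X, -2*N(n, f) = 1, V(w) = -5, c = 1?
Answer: 123/2 ≈ 61.500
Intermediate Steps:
N(n, f) = -1/2 (N(n, f) = -1/2*1 = -1/2)
t(v, k) = -1/2 - 5*k (t(v, k) = -5*k - 1/2 = -1/2 - 5*k)
-3*t(2, 3) + 15 = -3*(-1/2 - 5*3) + 15 = -3*(-1/2 - 15) + 15 = -3*(-31/2) + 15 = 93/2 + 15 = 123/2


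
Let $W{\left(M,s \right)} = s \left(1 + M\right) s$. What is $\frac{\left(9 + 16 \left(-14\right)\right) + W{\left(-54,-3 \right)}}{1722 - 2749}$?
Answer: $\frac{692}{1027} \approx 0.67381$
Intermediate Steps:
$W{\left(M,s \right)} = s^{2} \left(1 + M\right)$
$\frac{\left(9 + 16 \left(-14\right)\right) + W{\left(-54,-3 \right)}}{1722 - 2749} = \frac{\left(9 + 16 \left(-14\right)\right) + \left(-3\right)^{2} \left(1 - 54\right)}{1722 - 2749} = \frac{\left(9 - 224\right) + 9 \left(-53\right)}{-1027} = \left(-215 - 477\right) \left(- \frac{1}{1027}\right) = \left(-692\right) \left(- \frac{1}{1027}\right) = \frac{692}{1027}$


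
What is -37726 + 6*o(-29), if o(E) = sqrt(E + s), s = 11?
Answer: -37726 + 18*I*sqrt(2) ≈ -37726.0 + 25.456*I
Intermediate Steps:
o(E) = sqrt(11 + E) (o(E) = sqrt(E + 11) = sqrt(11 + E))
-37726 + 6*o(-29) = -37726 + 6*sqrt(11 - 29) = -37726 + 6*sqrt(-18) = -37726 + 6*(3*I*sqrt(2)) = -37726 + 18*I*sqrt(2)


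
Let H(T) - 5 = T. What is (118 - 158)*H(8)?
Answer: -520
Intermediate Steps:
H(T) = 5 + T
(118 - 158)*H(8) = (118 - 158)*(5 + 8) = -40*13 = -520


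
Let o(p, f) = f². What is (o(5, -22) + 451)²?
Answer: 874225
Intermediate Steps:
(o(5, -22) + 451)² = ((-22)² + 451)² = (484 + 451)² = 935² = 874225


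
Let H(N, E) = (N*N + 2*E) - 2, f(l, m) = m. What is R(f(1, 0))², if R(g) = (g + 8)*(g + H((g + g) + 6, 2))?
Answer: 92416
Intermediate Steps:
H(N, E) = -2 + N² + 2*E (H(N, E) = (N² + 2*E) - 2 = -2 + N² + 2*E)
R(g) = (8 + g)*(2 + g + (6 + 2*g)²) (R(g) = (g + 8)*(g + (-2 + ((g + g) + 6)² + 2*2)) = (8 + g)*(g + (-2 + (2*g + 6)² + 4)) = (8 + g)*(g + (-2 + (6 + 2*g)² + 4)) = (8 + g)*(g + (2 + (6 + 2*g)²)) = (8 + g)*(2 + g + (6 + 2*g)²))
R(f(1, 0))² = (304 + 4*0³ + 57*0² + 238*0)² = (304 + 4*0 + 57*0 + 0)² = (304 + 0 + 0 + 0)² = 304² = 92416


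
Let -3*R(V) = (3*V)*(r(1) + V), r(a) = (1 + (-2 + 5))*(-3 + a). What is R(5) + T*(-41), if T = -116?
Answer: 4771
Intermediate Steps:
r(a) = -12 + 4*a (r(a) = (1 + 3)*(-3 + a) = 4*(-3 + a) = -12 + 4*a)
R(V) = -V*(-8 + V) (R(V) = -3*V*((-12 + 4*1) + V)/3 = -3*V*((-12 + 4) + V)/3 = -3*V*(-8 + V)/3 = -V*(-8 + V))
R(5) + T*(-41) = 5*(8 - 1*5) - 116*(-41) = 5*(8 - 5) + 4756 = 5*3 + 4756 = 15 + 4756 = 4771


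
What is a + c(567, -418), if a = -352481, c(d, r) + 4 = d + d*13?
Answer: -344547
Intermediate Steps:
c(d, r) = -4 + 14*d (c(d, r) = -4 + (d + d*13) = -4 + (d + 13*d) = -4 + 14*d)
a + c(567, -418) = -352481 + (-4 + 14*567) = -352481 + (-4 + 7938) = -352481 + 7934 = -344547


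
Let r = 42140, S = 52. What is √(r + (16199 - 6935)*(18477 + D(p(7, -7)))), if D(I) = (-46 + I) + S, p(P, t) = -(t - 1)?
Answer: 2*√42835691 ≈ 13090.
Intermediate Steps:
p(P, t) = 1 - t (p(P, t) = -(-1 + t) = 1 - t)
D(I) = 6 + I (D(I) = (-46 + I) + 52 = 6 + I)
√(r + (16199 - 6935)*(18477 + D(p(7, -7)))) = √(42140 + (16199 - 6935)*(18477 + (6 + (1 - 1*(-7))))) = √(42140 + 9264*(18477 + (6 + (1 + 7)))) = √(42140 + 9264*(18477 + (6 + 8))) = √(42140 + 9264*(18477 + 14)) = √(42140 + 9264*18491) = √(42140 + 171300624) = √171342764 = 2*√42835691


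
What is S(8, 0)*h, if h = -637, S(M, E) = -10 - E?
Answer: 6370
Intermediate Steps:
S(8, 0)*h = (-10 - 1*0)*(-637) = (-10 + 0)*(-637) = -10*(-637) = 6370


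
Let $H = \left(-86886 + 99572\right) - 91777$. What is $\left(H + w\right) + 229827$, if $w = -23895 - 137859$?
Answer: $-11018$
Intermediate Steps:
$H = -79091$ ($H = 12686 - 91777 = -79091$)
$w = -161754$
$\left(H + w\right) + 229827 = \left(-79091 - 161754\right) + 229827 = -240845 + 229827 = -11018$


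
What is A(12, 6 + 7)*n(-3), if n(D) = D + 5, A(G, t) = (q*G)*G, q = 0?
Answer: 0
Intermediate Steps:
A(G, t) = 0 (A(G, t) = (0*G)*G = 0*G = 0)
n(D) = 5 + D
A(12, 6 + 7)*n(-3) = 0*(5 - 3) = 0*2 = 0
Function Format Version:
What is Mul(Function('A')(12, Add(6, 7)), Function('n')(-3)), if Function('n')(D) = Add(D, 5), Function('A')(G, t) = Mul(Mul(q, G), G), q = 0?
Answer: 0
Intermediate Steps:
Function('A')(G, t) = 0 (Function('A')(G, t) = Mul(Mul(0, G), G) = Mul(0, G) = 0)
Function('n')(D) = Add(5, D)
Mul(Function('A')(12, Add(6, 7)), Function('n')(-3)) = Mul(0, Add(5, -3)) = Mul(0, 2) = 0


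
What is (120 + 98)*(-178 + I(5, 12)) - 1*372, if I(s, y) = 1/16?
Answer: -313299/8 ≈ -39162.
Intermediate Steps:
I(s, y) = 1/16
(120 + 98)*(-178 + I(5, 12)) - 1*372 = (120 + 98)*(-178 + 1/16) - 1*372 = 218*(-2847/16) - 372 = -310323/8 - 372 = -313299/8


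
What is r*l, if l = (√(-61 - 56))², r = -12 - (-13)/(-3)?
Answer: 1911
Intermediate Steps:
r = -49/3 (r = -12 - (-13)*(-1)/3 = -12 - 1*13/3 = -12 - 13/3 = -49/3 ≈ -16.333)
l = -117 (l = (√(-117))² = (3*I*√13)² = -117)
r*l = -49/3*(-117) = 1911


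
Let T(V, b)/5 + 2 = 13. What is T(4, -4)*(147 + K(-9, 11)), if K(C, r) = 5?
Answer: 8360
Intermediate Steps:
T(V, b) = 55 (T(V, b) = -10 + 5*13 = -10 + 65 = 55)
T(4, -4)*(147 + K(-9, 11)) = 55*(147 + 5) = 55*152 = 8360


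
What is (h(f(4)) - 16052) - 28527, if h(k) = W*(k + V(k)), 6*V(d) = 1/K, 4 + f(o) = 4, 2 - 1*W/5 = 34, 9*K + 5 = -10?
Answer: -44563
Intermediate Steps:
K = -5/3 (K = -5/9 + (⅑)*(-10) = -5/9 - 10/9 = -5/3 ≈ -1.6667)
W = -160 (W = 10 - 5*34 = 10 - 170 = -160)
f(o) = 0 (f(o) = -4 + 4 = 0)
V(d) = -⅒ (V(d) = 1/(6*(-5/3)) = (⅙)*(-⅗) = -⅒)
h(k) = 16 - 160*k (h(k) = -160*(k - ⅒) = -160*(-⅒ + k) = 16 - 160*k)
(h(f(4)) - 16052) - 28527 = ((16 - 160*0) - 16052) - 28527 = ((16 + 0) - 16052) - 28527 = (16 - 16052) - 28527 = -16036 - 28527 = -44563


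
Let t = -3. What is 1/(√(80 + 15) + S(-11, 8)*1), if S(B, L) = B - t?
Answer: 8/31 + √95/31 ≈ 0.57248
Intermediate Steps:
S(B, L) = 3 + B (S(B, L) = B - 1*(-3) = B + 3 = 3 + B)
1/(√(80 + 15) + S(-11, 8)*1) = 1/(√(80 + 15) + (3 - 11)*1) = 1/(√95 - 8*1) = 1/(√95 - 8) = 1/(-8 + √95)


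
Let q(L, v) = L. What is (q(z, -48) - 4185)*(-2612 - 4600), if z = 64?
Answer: 29720652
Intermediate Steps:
(q(z, -48) - 4185)*(-2612 - 4600) = (64 - 4185)*(-2612 - 4600) = -4121*(-7212) = 29720652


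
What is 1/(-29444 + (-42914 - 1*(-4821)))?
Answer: -1/67537 ≈ -1.4807e-5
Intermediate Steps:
1/(-29444 + (-42914 - 1*(-4821))) = 1/(-29444 + (-42914 + 4821)) = 1/(-29444 - 38093) = 1/(-67537) = -1/67537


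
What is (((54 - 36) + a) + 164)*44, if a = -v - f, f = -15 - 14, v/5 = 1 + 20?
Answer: 4664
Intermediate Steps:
v = 105 (v = 5*(1 + 20) = 5*21 = 105)
f = -29
a = -76 (a = -1*105 - 1*(-29) = -105 + 29 = -76)
(((54 - 36) + a) + 164)*44 = (((54 - 36) - 76) + 164)*44 = ((18 - 76) + 164)*44 = (-58 + 164)*44 = 106*44 = 4664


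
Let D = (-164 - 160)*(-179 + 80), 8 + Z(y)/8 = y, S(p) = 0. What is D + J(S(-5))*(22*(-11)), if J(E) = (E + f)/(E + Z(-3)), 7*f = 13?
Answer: 898271/28 ≈ 32081.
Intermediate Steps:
f = 13/7 (f = (⅐)*13 = 13/7 ≈ 1.8571)
Z(y) = -64 + 8*y
D = 32076 (D = -324*(-99) = 32076)
J(E) = (13/7 + E)/(-88 + E) (J(E) = (E + 13/7)/(E + (-64 + 8*(-3))) = (13/7 + E)/(E + (-64 - 24)) = (13/7 + E)/(E - 88) = (13/7 + E)/(-88 + E))
D + J(S(-5))*(22*(-11)) = 32076 + ((13/7 + 0)/(-88 + 0))*(22*(-11)) = 32076 + ((13/7)/(-88))*(-242) = 32076 - 1/88*13/7*(-242) = 32076 - 13/616*(-242) = 32076 + 143/28 = 898271/28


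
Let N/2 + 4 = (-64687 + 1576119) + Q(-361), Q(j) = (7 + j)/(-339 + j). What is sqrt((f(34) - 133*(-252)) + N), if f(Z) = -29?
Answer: sqrt(3744021414)/35 ≈ 1748.2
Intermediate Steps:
Q(j) = (7 + j)/(-339 + j)
N = 528999977/175 (N = -8 + 2*((-64687 + 1576119) + (7 - 361)/(-339 - 361)) = -8 + 2*(1511432 - 354/(-700)) = -8 + 2*(1511432 - 1/700*(-354)) = -8 + 2*(1511432 + 177/350) = -8 + 2*(529001377/350) = -8 + 529001377/175 = 528999977/175 ≈ 3.0229e+6)
sqrt((f(34) - 133*(-252)) + N) = sqrt((-29 - 133*(-252)) + 528999977/175) = sqrt((-29 + 33516) + 528999977/175) = sqrt(33487 + 528999977/175) = sqrt(534860202/175) = sqrt(3744021414)/35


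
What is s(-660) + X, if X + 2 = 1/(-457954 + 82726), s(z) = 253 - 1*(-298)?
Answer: 206000171/375228 ≈ 549.00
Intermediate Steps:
s(z) = 551 (s(z) = 253 + 298 = 551)
X = -750457/375228 (X = -2 + 1/(-457954 + 82726) = -2 + 1/(-375228) = -2 - 1/375228 = -750457/375228 ≈ -2.0000)
s(-660) + X = 551 - 750457/375228 = 206000171/375228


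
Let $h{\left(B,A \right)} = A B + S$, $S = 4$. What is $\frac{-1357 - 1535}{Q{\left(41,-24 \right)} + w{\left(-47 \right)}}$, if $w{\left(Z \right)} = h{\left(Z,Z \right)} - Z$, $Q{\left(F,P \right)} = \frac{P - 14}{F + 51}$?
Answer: $- \frac{44344}{34647} \approx -1.2799$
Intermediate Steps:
$h{\left(B,A \right)} = 4 + A B$ ($h{\left(B,A \right)} = A B + 4 = 4 + A B$)
$Q{\left(F,P \right)} = \frac{-14 + P}{51 + F}$
$w{\left(Z \right)} = 4 + Z^{2} - Z$ ($w{\left(Z \right)} = \left(4 + Z Z\right) - Z = \left(4 + Z^{2}\right) - Z = 4 + Z^{2} - Z$)
$\frac{-1357 - 1535}{Q{\left(41,-24 \right)} + w{\left(-47 \right)}} = \frac{-1357 - 1535}{\frac{-14 - 24}{51 + 41} + \left(4 + \left(-47\right)^{2} - -47\right)} = - \frac{2892}{\frac{1}{92} \left(-38\right) + \left(4 + 2209 + 47\right)} = - \frac{2892}{\frac{1}{92} \left(-38\right) + 2260} = - \frac{2892}{- \frac{19}{46} + 2260} = - \frac{2892}{\frac{103941}{46}} = \left(-2892\right) \frac{46}{103941} = - \frac{44344}{34647}$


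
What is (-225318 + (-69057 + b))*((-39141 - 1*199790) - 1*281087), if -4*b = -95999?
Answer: 281199993509/2 ≈ 1.4060e+11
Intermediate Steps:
b = 95999/4 (b = -¼*(-95999) = 95999/4 ≈ 24000.)
(-225318 + (-69057 + b))*((-39141 - 1*199790) - 1*281087) = (-225318 + (-69057 + 95999/4))*((-39141 - 1*199790) - 1*281087) = (-225318 - 180229/4)*((-39141 - 199790) - 281087) = -1081501*(-238931 - 281087)/4 = -1081501/4*(-520018) = 281199993509/2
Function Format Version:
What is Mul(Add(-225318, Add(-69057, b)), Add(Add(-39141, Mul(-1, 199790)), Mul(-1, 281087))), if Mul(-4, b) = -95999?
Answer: Rational(281199993509, 2) ≈ 1.4060e+11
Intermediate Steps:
b = Rational(95999, 4) (b = Mul(Rational(-1, 4), -95999) = Rational(95999, 4) ≈ 24000.)
Mul(Add(-225318, Add(-69057, b)), Add(Add(-39141, Mul(-1, 199790)), Mul(-1, 281087))) = Mul(Add(-225318, Add(-69057, Rational(95999, 4))), Add(Add(-39141, Mul(-1, 199790)), Mul(-1, 281087))) = Mul(Add(-225318, Rational(-180229, 4)), Add(Add(-39141, -199790), -281087)) = Mul(Rational(-1081501, 4), Add(-238931, -281087)) = Mul(Rational(-1081501, 4), -520018) = Rational(281199993509, 2)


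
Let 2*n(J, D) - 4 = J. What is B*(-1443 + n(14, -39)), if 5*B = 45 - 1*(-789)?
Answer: -1195956/5 ≈ -2.3919e+5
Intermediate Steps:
B = 834/5 (B = (45 - 1*(-789))/5 = (45 + 789)/5 = (⅕)*834 = 834/5 ≈ 166.80)
n(J, D) = 2 + J/2
B*(-1443 + n(14, -39)) = 834*(-1443 + (2 + (½)*14))/5 = 834*(-1443 + (2 + 7))/5 = 834*(-1443 + 9)/5 = (834/5)*(-1434) = -1195956/5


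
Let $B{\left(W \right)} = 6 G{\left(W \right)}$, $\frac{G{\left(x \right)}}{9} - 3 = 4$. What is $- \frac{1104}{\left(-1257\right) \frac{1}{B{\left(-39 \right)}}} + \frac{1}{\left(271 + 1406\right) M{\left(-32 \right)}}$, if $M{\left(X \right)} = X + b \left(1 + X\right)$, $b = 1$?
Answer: $\frac{14696476285}{44267769} \approx 331.99$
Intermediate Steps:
$G{\left(x \right)} = 63$ ($G{\left(x \right)} = 27 + 9 \cdot 4 = 27 + 36 = 63$)
$B{\left(W \right)} = 378$ ($B{\left(W \right)} = 6 \cdot 63 = 378$)
$M{\left(X \right)} = 1 + 2 X$ ($M{\left(X \right)} = X + 1 \left(1 + X\right) = X + \left(1 + X\right) = 1 + 2 X$)
$- \frac{1104}{\left(-1257\right) \frac{1}{B{\left(-39 \right)}}} + \frac{1}{\left(271 + 1406\right) M{\left(-32 \right)}} = - \frac{1104}{\left(-1257\right) \frac{1}{378}} + \frac{1}{\left(271 + 1406\right) \left(1 + 2 \left(-32\right)\right)} = - \frac{1104}{\left(-1257\right) \frac{1}{378}} + \frac{1}{1677 \left(1 - 64\right)} = - \frac{1104}{- \frac{419}{126}} + \frac{1}{1677 \left(-63\right)} = \left(-1104\right) \left(- \frac{126}{419}\right) + \frac{1}{1677} \left(- \frac{1}{63}\right) = \frac{139104}{419} - \frac{1}{105651} = \frac{14696476285}{44267769}$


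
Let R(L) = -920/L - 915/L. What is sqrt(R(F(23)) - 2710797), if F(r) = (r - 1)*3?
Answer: I*sqrt(11808352842)/66 ≈ 1646.5*I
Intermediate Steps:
F(r) = -3 + 3*r (F(r) = (-1 + r)*3 = -3 + 3*r)
R(L) = -1835/L
sqrt(R(F(23)) - 2710797) = sqrt(-1835/(-3 + 3*23) - 2710797) = sqrt(-1835/(-3 + 69) - 2710797) = sqrt(-1835/66 - 2710797) = sqrt(-178914437/66) = I*sqrt(11808352842)/66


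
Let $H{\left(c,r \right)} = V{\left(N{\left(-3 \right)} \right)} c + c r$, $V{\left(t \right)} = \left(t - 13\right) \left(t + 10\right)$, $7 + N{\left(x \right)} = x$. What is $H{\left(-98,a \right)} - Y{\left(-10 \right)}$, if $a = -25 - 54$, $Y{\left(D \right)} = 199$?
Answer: $7543$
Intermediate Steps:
$N{\left(x \right)} = -7 + x$
$a = -79$
$V{\left(t \right)} = \left(-13 + t\right) \left(10 + t\right)$
$H{\left(c,r \right)} = c r$ ($H{\left(c,r \right)} = \left(-130 + \left(-7 - 3\right)^{2} - 3 \left(-7 - 3\right)\right) c + c r = \left(-130 + \left(-10\right)^{2} - -30\right) c + c r = \left(-130 + 100 + 30\right) c + c r = 0 c + c r = 0 + c r = c r$)
$H{\left(-98,a \right)} - Y{\left(-10 \right)} = \left(-98\right) \left(-79\right) - 199 = 7742 - 199 = 7543$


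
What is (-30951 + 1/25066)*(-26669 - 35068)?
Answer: 47896661357805/25066 ≈ 1.9108e+9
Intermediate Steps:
(-30951 + 1/25066)*(-26669 - 35068) = (-30951 + 1/25066)*(-61737) = -775817765/25066*(-61737) = 47896661357805/25066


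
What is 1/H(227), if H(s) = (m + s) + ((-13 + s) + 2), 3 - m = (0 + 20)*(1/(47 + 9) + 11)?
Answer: 14/3159 ≈ 0.0044318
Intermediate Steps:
m = -3043/14 (m = 3 - (0 + 20)*(1/(47 + 9) + 11) = 3 - 20*(1/56 + 11) = 3 - 20*617/56 = 3 - 1*3085/14 = 3 - 3085/14 = -3043/14 ≈ -217.36)
H(s) = -3197/14 + 2*s (H(s) = (-3043/14 + s) + ((-13 + s) + 2) = (-3043/14 + s) + (-11 + s) = -3197/14 + 2*s)
1/H(227) = 1/(-3197/14 + 2*227) = 1/(-3197/14 + 454) = 1/(3159/14) = 14/3159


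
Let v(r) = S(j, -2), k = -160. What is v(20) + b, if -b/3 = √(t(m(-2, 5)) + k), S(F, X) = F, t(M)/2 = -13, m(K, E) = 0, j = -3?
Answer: -3 - 3*I*√186 ≈ -3.0 - 40.915*I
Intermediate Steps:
t(M) = -26 (t(M) = 2*(-13) = -26)
v(r) = -3
b = -3*I*√186 (b = -3*√(-26 - 160) = -3*I*√186 ≈ -40.915*I)
v(20) + b = -3 - 3*I*√186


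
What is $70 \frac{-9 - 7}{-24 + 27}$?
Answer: $- \frac{1120}{3} \approx -373.33$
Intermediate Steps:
$70 \frac{-9 - 7}{-24 + 27} = 70 \left(- \frac{16}{3}\right) = - \frac{1120}{3}$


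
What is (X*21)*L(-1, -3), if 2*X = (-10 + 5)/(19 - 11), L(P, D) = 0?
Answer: 0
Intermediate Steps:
X = -5/16 (X = ((-10 + 5)/(19 - 11))/2 = (-5/8)/2 = (-5*⅛)/2 = (½)*(-5/8) = -5/16 ≈ -0.31250)
(X*21)*L(-1, -3) = -5/16*21*0 = -105/16*0 = 0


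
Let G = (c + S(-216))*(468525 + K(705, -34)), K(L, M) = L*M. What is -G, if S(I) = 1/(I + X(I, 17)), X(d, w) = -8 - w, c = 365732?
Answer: -39183704967105/241 ≈ -1.6259e+11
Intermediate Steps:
S(I) = 1/(-25 + I) (S(I) = 1/(I + (-8 - 1*17)) = 1/(I + (-8 - 17)) = 1/(I - 25) = 1/(-25 + I))
G = 39183704967105/241 (G = (365732 + 1/(-25 - 216))*(468525 + 705*(-34)) = (365732 + 1/(-241))*(468525 - 23970) = (365732 - 1/241)*444555 = (88141411/241)*444555 = 39183704967105/241 ≈ 1.6259e+11)
-G = -1*39183704967105/241 = -39183704967105/241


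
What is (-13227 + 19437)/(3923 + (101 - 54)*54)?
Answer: 6210/6461 ≈ 0.96115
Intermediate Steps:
(-13227 + 19437)/(3923 + (101 - 54)*54) = 6210/(3923 + 47*54) = 6210/(3923 + 2538) = 6210/6461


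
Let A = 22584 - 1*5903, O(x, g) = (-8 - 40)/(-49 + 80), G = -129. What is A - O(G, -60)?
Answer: 517159/31 ≈ 16683.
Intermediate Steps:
O(x, g) = -48/31
A = 16681 (A = 22584 - 5903 = 16681)
A - O(G, -60) = 16681 - 1*(-48/31) = 16681 + 48/31 = 517159/31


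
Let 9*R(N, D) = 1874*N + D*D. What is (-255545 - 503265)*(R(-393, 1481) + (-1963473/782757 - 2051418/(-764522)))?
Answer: -4083747962653220429230/33246385953 ≈ -1.2283e+11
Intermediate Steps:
R(N, D) = D²/9 + 1874*N/9 (R(N, D) = (1874*N + D*D)/9 = (1874*N + D²)/9 = (D² + 1874*N)/9 = D²/9 + 1874*N/9)
(-255545 - 503265)*(R(-393, 1481) + (-1963473/782757 - 2051418/(-764522))) = (-255545 - 503265)*(((⅑)*1481² + (1874/9)*(-393)) + (-1963473/782757 - 2051418/(-764522))) = -758810*(((⅑)*2193361 - 245494/3) + (-1963473*1/782757 - 2051418*(-1/764522))) = -758810*((2193361/9 - 245494/3) + (-654491/260919 + 1025709/382261)) = -758810*(1456879/9 + 17440582420/99739157859) = -758810*5381779315840883/33246385953 = -4083747962653220429230/33246385953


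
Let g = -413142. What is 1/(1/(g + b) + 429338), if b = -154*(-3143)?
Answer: 70880/30431477441 ≈ 2.3292e-6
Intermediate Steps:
b = 484022
1/(1/(g + b) + 429338) = 1/(1/(-413142 + 484022) + 429338) = 1/(1/70880 + 429338) = 1/(30431477441/70880) = 70880/30431477441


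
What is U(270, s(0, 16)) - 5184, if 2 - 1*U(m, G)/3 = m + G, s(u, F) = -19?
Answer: -5931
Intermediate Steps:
U(m, G) = 6 - 3*G - 3*m (U(m, G) = 6 - 3*(m + G) = 6 - 3*(G + m) = 6 + (-3*G - 3*m) = 6 - 3*G - 3*m)
U(270, s(0, 16)) - 5184 = (6 - 3*(-19) - 3*270) - 5184 = (6 + 57 - 810) - 5184 = -747 - 5184 = -5931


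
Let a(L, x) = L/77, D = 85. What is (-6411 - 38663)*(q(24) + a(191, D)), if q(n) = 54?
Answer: -196026826/77 ≈ -2.5458e+6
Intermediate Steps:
a(L, x) = L/77 (a(L, x) = L*(1/77) = L/77)
(-6411 - 38663)*(q(24) + a(191, D)) = (-6411 - 38663)*(54 + (1/77)*191) = -45074*(54 + 191/77) = -45074*4349/77 = -196026826/77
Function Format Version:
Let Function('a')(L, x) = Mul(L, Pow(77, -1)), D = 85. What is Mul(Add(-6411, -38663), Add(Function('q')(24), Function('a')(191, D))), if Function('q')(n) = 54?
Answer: Rational(-196026826, 77) ≈ -2.5458e+6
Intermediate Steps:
Function('a')(L, x) = Mul(Rational(1, 77), L) (Function('a')(L, x) = Mul(L, Rational(1, 77)) = Mul(Rational(1, 77), L))
Mul(Add(-6411, -38663), Add(Function('q')(24), Function('a')(191, D))) = Mul(Add(-6411, -38663), Add(54, Mul(Rational(1, 77), 191))) = Mul(-45074, Add(54, Rational(191, 77))) = Mul(-45074, Rational(4349, 77)) = Rational(-196026826, 77)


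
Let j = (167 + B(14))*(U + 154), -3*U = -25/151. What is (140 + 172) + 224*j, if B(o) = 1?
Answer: 875455240/151 ≈ 5.7977e+6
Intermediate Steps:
U = 25/453 (U = -(-25)/(3*151) = -⅓*(-25/151) = 25/453 ≈ 0.055188)
j = 3908072/151 (j = (167 + 1)*(25/453 + 154) = 168*(69787/453) = 3908072/151 ≈ 25881.)
(140 + 172) + 224*j = (140 + 172) + 224*(3908072/151) = 312 + 875408128/151 = 875455240/151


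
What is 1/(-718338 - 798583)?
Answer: -1/1516921 ≈ -6.5923e-7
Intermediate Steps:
1/(-718338 - 798583) = 1/(-1516921) = -1/1516921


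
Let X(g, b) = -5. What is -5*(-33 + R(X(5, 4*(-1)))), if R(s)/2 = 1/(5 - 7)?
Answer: 170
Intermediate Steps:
R(s) = -1 (R(s) = 2/(5 - 7) = 2/(-2) = 2*(-1/2) = -1)
-5*(-33 + R(X(5, 4*(-1)))) = -5*(-33 - 1) = -5*(-34) = 170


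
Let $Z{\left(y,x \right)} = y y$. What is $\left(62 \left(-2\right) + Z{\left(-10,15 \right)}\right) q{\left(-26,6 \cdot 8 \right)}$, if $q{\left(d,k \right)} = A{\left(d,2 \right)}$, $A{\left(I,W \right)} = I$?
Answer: $624$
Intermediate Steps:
$q{\left(d,k \right)} = d$
$Z{\left(y,x \right)} = y^{2}$
$\left(62 \left(-2\right) + Z{\left(-10,15 \right)}\right) q{\left(-26,6 \cdot 8 \right)} = \left(62 \left(-2\right) + \left(-10\right)^{2}\right) \left(-26\right) = \left(-124 + 100\right) \left(-26\right) = \left(-24\right) \left(-26\right) = 624$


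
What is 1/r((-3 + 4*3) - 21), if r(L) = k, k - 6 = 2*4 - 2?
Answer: 1/12 ≈ 0.083333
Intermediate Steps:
k = 12 (k = 6 + (2*4 - 2) = 6 + (8 - 2) = 6 + 6 = 12)
r(L) = 12
1/r((-3 + 4*3) - 21) = 1/12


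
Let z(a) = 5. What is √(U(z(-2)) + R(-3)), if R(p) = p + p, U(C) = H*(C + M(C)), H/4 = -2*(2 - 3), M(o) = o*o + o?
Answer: √274 ≈ 16.553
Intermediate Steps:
M(o) = o + o² (M(o) = o² + o = o + o²)
H = 8 (H = 4*(-2*(2 - 3)) = 4*(-2*(-1)) = 4*2 = 8)
U(C) = 8*C + 8*C*(1 + C) (U(C) = 8*(C + C*(1 + C)) = 8*C + 8*C*(1 + C))
R(p) = 2*p
√(U(z(-2)) + R(-3)) = √(8*5*(2 + 5) + 2*(-3)) = √(8*5*7 - 6) = √(280 - 6) = √274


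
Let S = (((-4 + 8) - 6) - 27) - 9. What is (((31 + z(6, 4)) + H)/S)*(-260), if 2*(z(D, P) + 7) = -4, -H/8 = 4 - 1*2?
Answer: 780/19 ≈ 41.053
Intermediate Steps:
H = -16 (H = -8*(4 - 1*2) = -8*(4 - 2) = -8*2 = -16)
z(D, P) = -9 (z(D, P) = -7 + (½)*(-4) = -7 - 2 = -9)
S = -38 (S = ((4 - 6) - 27) - 9 = (-2 - 27) - 9 = -29 - 9 = -38)
(((31 + z(6, 4)) + H)/S)*(-260) = (((31 - 9) - 16)/(-38))*(-260) = ((22 - 16)*(-1/38))*(-260) = (6*(-1/38))*(-260) = -3/19*(-260) = 780/19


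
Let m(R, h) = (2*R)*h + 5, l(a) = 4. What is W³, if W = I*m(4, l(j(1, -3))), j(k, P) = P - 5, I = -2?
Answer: -405224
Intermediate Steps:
j(k, P) = -5 + P
m(R, h) = 5 + 2*R*h (m(R, h) = 2*R*h + 5 = 5 + 2*R*h)
W = -74 (W = -2*(5 + 2*4*4) = -2*(5 + 32) = -2*37 = -74)
W³ = (-74)³ = -405224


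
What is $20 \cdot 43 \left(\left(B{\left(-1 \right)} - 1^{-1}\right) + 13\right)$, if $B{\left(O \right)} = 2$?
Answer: $12040$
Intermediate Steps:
$20 \cdot 43 \left(\left(B{\left(-1 \right)} - 1^{-1}\right) + 13\right) = 20 \cdot 43 \left(\left(2 - 1^{-1}\right) + 13\right) = 860 \left(\left(2 - 1\right) + 13\right) = 860 \left(1 + 13\right) = 860 \cdot 14 = 12040$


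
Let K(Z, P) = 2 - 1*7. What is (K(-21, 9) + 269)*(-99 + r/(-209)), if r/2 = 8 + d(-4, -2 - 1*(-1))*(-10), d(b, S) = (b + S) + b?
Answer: -501288/19 ≈ -26384.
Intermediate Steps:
K(Z, P) = -5 (K(Z, P) = 2 - 7 = -5)
d(b, S) = S + 2*b (d(b, S) = (S + b) + b = S + 2*b)
r = 196 (r = 2*(8 + ((-2 - 1*(-1)) + 2*(-4))*(-10)) = 2*(8 + ((-2 + 1) - 8)*(-10)) = 2*(8 + (-1 - 8)*(-10)) = 2*(8 - 9*(-10)) = 2*(8 + 90) = 2*98 = 196)
(K(-21, 9) + 269)*(-99 + r/(-209)) = (-5 + 269)*(-99 + 196/(-209)) = 264*(-99 + 196*(-1/209)) = 264*(-99 - 196/209) = 264*(-20887/209) = -501288/19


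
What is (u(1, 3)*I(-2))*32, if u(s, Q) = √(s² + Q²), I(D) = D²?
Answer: 128*√10 ≈ 404.77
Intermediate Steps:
u(s, Q) = √(Q² + s²)
(u(1, 3)*I(-2))*32 = (√(3² + 1²)*(-2)²)*32 = (√(9 + 1)*4)*32 = (√10*4)*32 = (4*√10)*32 = 128*√10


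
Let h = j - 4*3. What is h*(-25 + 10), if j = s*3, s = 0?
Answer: 180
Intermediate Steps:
j = 0 (j = 0*3 = 0)
h = -12 (h = 0 - 4*3 = 0 - 12 = -12)
h*(-25 + 10) = -12*(-25 + 10) = -12*(-15) = 180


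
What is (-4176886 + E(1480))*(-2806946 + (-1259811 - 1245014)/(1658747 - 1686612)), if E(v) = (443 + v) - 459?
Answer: 65314494144312246/5573 ≈ 1.1720e+13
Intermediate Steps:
E(v) = -16 + v
(-4176886 + E(1480))*(-2806946 + (-1259811 - 1245014)/(1658747 - 1686612)) = (-4176886 + (-16 + 1480))*(-2806946 + (-1259811 - 1245014)/(1658747 - 1686612)) = (-4176886 + 1464)*(-2806946 - 2504825/(-27865)) = -4175422*(-2806946 - 2504825*(-1/27865)) = -4175422*(-2806946 + 500965/5573) = -4175422*(-15642609093/5573) = 65314494144312246/5573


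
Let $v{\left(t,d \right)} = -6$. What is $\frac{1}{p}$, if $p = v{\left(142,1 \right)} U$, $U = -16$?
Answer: $\frac{1}{96} \approx 0.010417$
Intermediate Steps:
$p = 96$ ($p = \left(-6\right) \left(-16\right) = 96$)
$\frac{1}{p} = \frac{1}{96}$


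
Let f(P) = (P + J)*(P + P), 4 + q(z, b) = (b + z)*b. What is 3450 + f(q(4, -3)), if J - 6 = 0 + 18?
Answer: 3212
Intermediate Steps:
J = 24 (J = 6 + (0 + 18) = 6 + 18 = 24)
q(z, b) = -4 + b*(b + z) (q(z, b) = -4 + (b + z)*b = -4 + b*(b + z))
f(P) = 2*P*(24 + P) (f(P) = (P + 24)*(P + P) = (24 + P)*(2*P) = 2*P*(24 + P))
3450 + f(q(4, -3)) = 3450 + 2*(-4 + (-3)² - 3*4)*(24 + (-4 + (-3)² - 3*4)) = 3450 + 2*(-4 + 9 - 12)*(24 + (-4 + 9 - 12)) = 3450 + 2*(-7)*(24 - 7) = 3450 + 2*(-7)*17 = 3450 - 238 = 3212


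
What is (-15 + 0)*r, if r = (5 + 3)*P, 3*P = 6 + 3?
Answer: -360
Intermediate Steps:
P = 3 (P = (6 + 3)/3 = (1/3)*9 = 3)
r = 24 (r = (5 + 3)*3 = 8*3 = 24)
(-15 + 0)*r = (-15 + 0)*24 = -15*24 = -360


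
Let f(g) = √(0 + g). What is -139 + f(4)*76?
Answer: 13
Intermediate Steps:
f(g) = √g
-139 + f(4)*76 = -139 + √4*76 = -139 + 2*76 = -139 + 152 = 13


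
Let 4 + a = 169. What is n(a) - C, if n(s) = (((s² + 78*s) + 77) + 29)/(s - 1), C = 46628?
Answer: -7606791/164 ≈ -46383.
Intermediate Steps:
a = 165 (a = -4 + 169 = 165)
n(s) = (106 + s² + 78*s)/(-1 + s) (n(s) = ((77 + s² + 78*s) + 29)/(-1 + s) = (106 + s² + 78*s)/(-1 + s))
n(a) - C = (106 + 165² + 78*165)/(-1 + 165) - 1*46628 = (106 + 27225 + 12870)/164 - 46628 = (1/164)*40201 - 46628 = 40201/164 - 46628 = -7606791/164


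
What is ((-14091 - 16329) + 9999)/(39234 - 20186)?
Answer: -20421/19048 ≈ -1.0721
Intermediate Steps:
((-14091 - 16329) + 9999)/(39234 - 20186) = (-30420 + 9999)/19048 = -20421*1/19048 = -20421/19048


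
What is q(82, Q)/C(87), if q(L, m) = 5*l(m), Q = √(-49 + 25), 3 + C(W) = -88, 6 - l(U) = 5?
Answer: -5/91 ≈ -0.054945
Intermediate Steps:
l(U) = 1 (l(U) = 6 - 1*5 = 6 - 5 = 1)
C(W) = -91 (C(W) = -3 - 88 = -91)
Q = 2*I*√6 (Q = √(-24) = 2*I*√6 ≈ 4.899*I)
q(L, m) = 5 (q(L, m) = 5*1 = 5)
q(82, Q)/C(87) = 5/(-91) = 5*(-1/91) = -5/91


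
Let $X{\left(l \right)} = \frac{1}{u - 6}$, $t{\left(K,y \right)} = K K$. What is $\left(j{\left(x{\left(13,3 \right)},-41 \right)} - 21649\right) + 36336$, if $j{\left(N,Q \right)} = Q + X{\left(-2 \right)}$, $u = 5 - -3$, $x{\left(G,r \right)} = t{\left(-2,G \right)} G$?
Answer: $\frac{29293}{2} \approx 14647.0$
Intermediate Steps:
$t{\left(K,y \right)} = K^{2}$
$x{\left(G,r \right)} = 4 G$ ($x{\left(G,r \right)} = \left(-2\right)^{2} G = 4 G$)
$u = 8$ ($u = 5 + 3 = 8$)
$X{\left(l \right)} = \frac{1}{2}$ ($X{\left(l \right)} = \frac{1}{8 - 6} = \frac{1}{2}$)
$j{\left(N,Q \right)} = \frac{1}{2} + Q$ ($j{\left(N,Q \right)} = Q + \frac{1}{2} = \frac{1}{2} + Q$)
$\left(j{\left(x{\left(13,3 \right)},-41 \right)} - 21649\right) + 36336 = \left(\left(\frac{1}{2} - 41\right) - 21649\right) + 36336 = \left(- \frac{81}{2} - 21649\right) + 36336 = - \frac{43379}{2} + 36336 = \frac{29293}{2}$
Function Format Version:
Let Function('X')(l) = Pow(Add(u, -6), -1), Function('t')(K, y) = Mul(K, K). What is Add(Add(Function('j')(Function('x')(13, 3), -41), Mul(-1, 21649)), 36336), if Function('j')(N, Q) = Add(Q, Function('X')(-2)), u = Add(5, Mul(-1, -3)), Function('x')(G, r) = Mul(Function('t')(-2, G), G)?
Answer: Rational(29293, 2) ≈ 14647.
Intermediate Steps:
Function('t')(K, y) = Pow(K, 2)
Function('x')(G, r) = Mul(4, G) (Function('x')(G, r) = Mul(Pow(-2, 2), G) = Mul(4, G))
u = 8 (u = Add(5, 3) = 8)
Function('X')(l) = Rational(1, 2) (Function('X')(l) = Pow(Add(8, -6), -1) = Pow(2, -1) = Rational(1, 2))
Function('j')(N, Q) = Add(Rational(1, 2), Q) (Function('j')(N, Q) = Add(Q, Rational(1, 2)) = Add(Rational(1, 2), Q))
Add(Add(Function('j')(Function('x')(13, 3), -41), Mul(-1, 21649)), 36336) = Add(Add(Add(Rational(1, 2), -41), Mul(-1, 21649)), 36336) = Add(Add(Rational(-81, 2), -21649), 36336) = Add(Rational(-43379, 2), 36336) = Rational(29293, 2)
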